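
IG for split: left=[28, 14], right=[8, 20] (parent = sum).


Parent = [36, 34], H_parent = 0.9994
H_left = 0.9183 (n=42), H_right = 0.8631 (n=28)
H_children = (42/70)·0.9183 + (28/70)·0.8631 = 0.8962
IG = 0.9994 - 0.8962 = 0.1032

0.1032


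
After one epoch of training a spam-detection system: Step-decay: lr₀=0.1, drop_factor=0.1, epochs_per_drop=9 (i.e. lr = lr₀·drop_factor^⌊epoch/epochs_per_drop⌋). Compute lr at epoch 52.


n_drops = ⌊52/9⌋ = 5
lr = 0.1·0.1^5 = 0.1·0.00001 = 0.000001

0.000001


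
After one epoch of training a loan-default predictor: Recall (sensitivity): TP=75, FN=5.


Recall = TP/(TP+FN)
= 75/(75+5)
= 75/80 = 93.75%

93.75%


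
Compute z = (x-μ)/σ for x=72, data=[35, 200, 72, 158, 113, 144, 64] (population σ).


μ = 112.2857, σ = 54.4025
z = (72 - 112.2857)/54.4025 = -0.7405

-0.7405


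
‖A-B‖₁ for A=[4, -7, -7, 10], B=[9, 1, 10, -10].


d = |4-9| + |-7-1| + |-7-10| + |10+ 10|
  = 5 + 8 + 17 + 20
  = 50

50


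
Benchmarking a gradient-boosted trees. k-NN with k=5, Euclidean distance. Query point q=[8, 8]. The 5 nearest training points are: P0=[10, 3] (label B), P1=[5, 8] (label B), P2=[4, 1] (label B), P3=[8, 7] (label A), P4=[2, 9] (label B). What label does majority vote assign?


d(q,P0) = 5.3852  (label B)
d(q,P1) = 3.0  (label B)
d(q,P2) = 8.0623  (label B)
d(q,P3) = 1.0  (label A)
d(q,P4) = 6.0828  (label B)
Votes: A=1, B=4
Majority → B

B


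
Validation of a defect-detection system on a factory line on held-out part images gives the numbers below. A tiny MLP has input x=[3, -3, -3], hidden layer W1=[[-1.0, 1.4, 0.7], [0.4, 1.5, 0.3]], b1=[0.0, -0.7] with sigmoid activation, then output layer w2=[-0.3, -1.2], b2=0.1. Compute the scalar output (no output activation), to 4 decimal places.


z1[0] = (-1.0)·(3) + (1.4)·(-3) + (0.7)·(-3) + 0.0 = -9.3
z1[1] = (0.4)·(3) + (1.5)·(-3) + (0.3)·(-3) - 0.7 = -4.9
h = sigmoid(z1) = [0.0001, 0.0074]
output = (-0.3)·(0.0001) + (-1.2)·(0.0074) + 0.1 = 0.0911

0.0911


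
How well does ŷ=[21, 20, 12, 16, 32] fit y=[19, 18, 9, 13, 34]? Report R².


ȳ = 18.6
SS_res = Σ(y-ŷ)² = 30
SS_tot = Σ(y-ȳ)² = 361.2
R² = 1 - SS_res/SS_tot = 1 - 0.0831 = 0.9169

0.9169


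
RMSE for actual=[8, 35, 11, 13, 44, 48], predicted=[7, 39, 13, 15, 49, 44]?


MSE = 66/6 = 11
RMSE = √(66/6) = 3.3166

3.3166


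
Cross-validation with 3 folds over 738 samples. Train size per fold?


Fold size = 738/3 = 246
Training per fold = 738 - 246 = 492

492


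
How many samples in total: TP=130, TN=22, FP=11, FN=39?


Total = TP + TN + FP + FN
= 130 + 22 + 11 + 39
= 202
(Predicted positive: 141, predicted negative: 61)

202


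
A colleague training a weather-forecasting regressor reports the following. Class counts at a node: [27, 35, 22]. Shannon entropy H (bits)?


Probabilities: [27/84, 35/84, 22/84] ≈ [0.3214, 0.4167, 0.2619]
H = -((27/84)·log₂(27/84) + (35/84)·log₂(35/84) + (22/84)·log₂(22/84))
  = 1.5588 bits

1.5588 bits


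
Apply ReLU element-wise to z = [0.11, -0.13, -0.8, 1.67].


ReLU(0.11) = max(0, 0.11) = 0.11
ReLU(-0.13) = max(0, -0.13) = 0.0
ReLU(-0.8) = max(0, -0.8) = 0.0
ReLU(1.67) = max(0, 1.67) = 1.67
result = [0.11, 0.0, 0.0, 1.67]

[0.11, 0.0, 0.0, 1.67]


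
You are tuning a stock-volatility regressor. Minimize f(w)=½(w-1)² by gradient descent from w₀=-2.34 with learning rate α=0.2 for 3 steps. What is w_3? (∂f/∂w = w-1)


step 1: grad = -2.34-1 = -3.34; w = -2.34 - 0.2·(-3.34) = -1.672
step 2: grad = -1.672-1 = -2.672; w = -1.672 - 0.2·(-2.672) = -1.1376
step 3: grad = -1.1376-1 = -2.1376; w = -1.1376 - 0.2·(-2.1376) = -0.71008

-0.71008


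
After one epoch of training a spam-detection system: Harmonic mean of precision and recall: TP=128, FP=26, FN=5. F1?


Precision = 128/154 = 0.8312
Recall = 128/133 = 0.9624
F1 = 2·P·R/(P+R) = 2·TP/(2·TP+FP+FN) = 256/(256+26+5) = 256/287 = 0.892

0.892


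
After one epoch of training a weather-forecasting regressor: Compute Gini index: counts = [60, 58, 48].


Probabilities: [60/166, 58/166, 48/166] ≈ [0.3614, 0.3494, 0.2892]
Σpᵢ² = (3600 + 3364 + 2304)/166² = 9268/27556
Gini = 1 - Σpᵢ² = 1 - 9268/27556 = 0.6637

0.6637


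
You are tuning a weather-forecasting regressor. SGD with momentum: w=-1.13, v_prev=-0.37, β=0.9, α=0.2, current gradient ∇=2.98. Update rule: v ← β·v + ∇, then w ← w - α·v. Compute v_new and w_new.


v_new = 0.9·-0.37 + 2.98 = -0.333 + 2.98 = 2.647
w_new = -1.13 - 0.2·2.647 = -1.13 - 0.5294 = -1.6594

v_new=2.647, w_new=-1.6594


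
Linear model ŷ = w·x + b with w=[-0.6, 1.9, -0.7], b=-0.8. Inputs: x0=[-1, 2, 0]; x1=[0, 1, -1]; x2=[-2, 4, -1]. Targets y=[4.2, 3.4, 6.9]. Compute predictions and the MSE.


ŷ0 = (-0.6)·(-1) + (1.9)·(2) + (-0.7)·(0) - 0.8 = 3.6
ŷ1 = (-0.6)·(0) + (1.9)·(1) + (-0.7)·(-1) - 0.8 = 1.8
ŷ2 = (-0.6)·(-2) + (1.9)·(4) + (-0.7)·(-1) - 0.8 = 8.7
errors² = [0.36, 2.56, 3.24]
MSE = 6.1600/3 = 2.0533

2.0533


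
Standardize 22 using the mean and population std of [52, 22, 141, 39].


μ = 63.5, σ = 45.9918
z = (22 - 63.5)/45.9918 = -0.9023

-0.9023


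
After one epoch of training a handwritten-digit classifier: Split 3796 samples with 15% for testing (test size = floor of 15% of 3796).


Test = ⌊3796·15/100⌋ = 569
Train = 3796 - 569 = 3227

Train: 3227, Test: 569


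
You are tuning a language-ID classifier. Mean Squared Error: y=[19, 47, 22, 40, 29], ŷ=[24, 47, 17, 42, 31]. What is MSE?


Squared errors: (19-24)²=25, (47-47)²=0, (22-17)²=25, (40-42)²=4, (29-31)²=4
Sum = 58
MSE = 58/5 = 58/5

58/5


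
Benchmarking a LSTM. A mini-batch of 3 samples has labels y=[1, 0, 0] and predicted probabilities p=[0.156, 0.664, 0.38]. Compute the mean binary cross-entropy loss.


L[0] = -ln(0.156) = 1.8579
L[1] = -ln(1-0.664) = -ln(0.336) = 1.0906
L[2] = -ln(1-0.38) = -ln(0.62) = 0.478
mean = (1.8579 + 1.0906 + 0.478)/3 = 1.1422

1.1422


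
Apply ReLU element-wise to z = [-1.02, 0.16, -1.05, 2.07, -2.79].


ReLU(-1.02) = max(0, -1.02) = 0.0
ReLU(0.16) = max(0, 0.16) = 0.16
ReLU(-1.05) = max(0, -1.05) = 0.0
ReLU(2.07) = max(0, 2.07) = 2.07
ReLU(-2.79) = max(0, -2.79) = 0.0
result = [0.0, 0.16, 0.0, 2.07, 0.0]

[0.0, 0.16, 0.0, 2.07, 0.0]


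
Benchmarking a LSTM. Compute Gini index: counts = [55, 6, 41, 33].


Probabilities: [55/135, 6/135, 41/135, 33/135] ≈ [0.4074, 0.0444, 0.3037, 0.2444]
Σpᵢ² = (3025 + 36 + 1681 + 1089)/135² = 5831/18225
Gini = 1 - Σpᵢ² = 1 - 5831/18225 = 0.6801

0.6801


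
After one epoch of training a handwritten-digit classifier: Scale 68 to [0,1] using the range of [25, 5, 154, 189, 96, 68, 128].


min=5, max=189
(68-5)/(189-5) = 63/184 = 0.3424

0.3424


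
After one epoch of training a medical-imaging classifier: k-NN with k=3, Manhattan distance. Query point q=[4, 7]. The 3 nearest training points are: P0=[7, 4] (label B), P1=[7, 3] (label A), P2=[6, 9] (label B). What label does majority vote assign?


d(q,P0) = 6  (label B)
d(q,P1) = 7  (label A)
d(q,P2) = 4  (label B)
Votes: A=1, B=2
Majority → B

B


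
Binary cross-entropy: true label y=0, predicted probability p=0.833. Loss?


BCE = -[y·ln(p) + (1-y)·ln(1-p)]
= -0 - 1·ln(1-0.833)
= -ln(0.167) = 1.7898

1.7898


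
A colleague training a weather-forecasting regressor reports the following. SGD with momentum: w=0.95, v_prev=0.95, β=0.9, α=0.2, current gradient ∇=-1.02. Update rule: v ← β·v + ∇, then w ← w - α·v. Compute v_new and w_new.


v_new = 0.9·0.95 - 1.02 = 0.855 - 1.02 = -0.165
w_new = 0.95 - 0.2·-0.165 = 0.95 + 0.033 = 0.983

v_new=-0.165, w_new=0.983


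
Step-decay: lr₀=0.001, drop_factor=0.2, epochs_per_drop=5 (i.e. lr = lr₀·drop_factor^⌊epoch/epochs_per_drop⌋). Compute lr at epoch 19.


n_drops = ⌊19/5⌋ = 3
lr = 0.001·0.2^3 = 0.001·0.008 = 0.000008

0.000008


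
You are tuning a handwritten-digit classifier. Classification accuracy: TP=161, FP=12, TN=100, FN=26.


Accuracy = (TP+TN)/(TP+TN+FP+FN)
= (161+100)/(299)
= 261/299 = 87.29%

87.29%


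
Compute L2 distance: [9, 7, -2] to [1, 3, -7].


d = √((9-1)² + (7-3)² + (-2+ 7)²)
  = √(64 + 16 + 25)
  = √105 = 10.247

10.247


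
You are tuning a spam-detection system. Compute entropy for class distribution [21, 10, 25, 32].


Probabilities: [21/88, 10/88, 25/88, 32/88] ≈ [0.2386, 0.1136, 0.2841, 0.3636]
H = -((21/88)·log₂(21/88) + (10/88)·log₂(10/88) + (25/88)·log₂(25/88) + (32/88)·log₂(32/88))
  = 1.8963 bits

1.8963 bits


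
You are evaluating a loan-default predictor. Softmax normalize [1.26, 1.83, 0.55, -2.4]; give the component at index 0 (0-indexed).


Exponentials: e^1.26=3.5254, e^1.83=6.2339, e^0.55=1.7333, e^-2.4=0.0907
Sum = 11.5833
Softmax = [0.3044, 0.5382, 0.1496, 0.0078]
p[0] = 3.5254/11.5833 = 0.3044

0.3044


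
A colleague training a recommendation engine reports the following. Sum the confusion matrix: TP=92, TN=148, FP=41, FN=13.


Total = TP + TN + FP + FN
= 92 + 148 + 41 + 13
= 294
(Predicted positive: 133, predicted negative: 161)

294


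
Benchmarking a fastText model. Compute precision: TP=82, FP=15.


Precision = TP/(TP+FP)
= 82/(82+15)
= 82/97 = 84.54%

84.54%


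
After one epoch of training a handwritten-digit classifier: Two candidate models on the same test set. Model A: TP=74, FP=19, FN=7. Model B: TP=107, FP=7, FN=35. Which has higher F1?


Model A: P=74/93=0.7957, R=74/81=0.9136, F1=2PR/(P+R)=2TP/(2TP+FP+FN)=148/174=0.8506
Model B: P=107/114=0.9386, R=107/142=0.7535, F1=2PR/(P+R)=2TP/(2TP+FP+FN)=214/256=0.8359
0.8506 > 0.8359 → Model A

Model A


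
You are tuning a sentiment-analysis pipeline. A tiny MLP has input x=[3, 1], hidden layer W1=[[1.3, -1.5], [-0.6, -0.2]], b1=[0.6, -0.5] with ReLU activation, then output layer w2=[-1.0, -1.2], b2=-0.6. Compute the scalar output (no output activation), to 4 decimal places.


z1[0] = (1.3)·(3) + (-1.5)·(1) + 0.6 = 3.0
z1[1] = (-0.6)·(3) + (-0.2)·(1) - 0.5 = -2.5
h = ReLU(z1) = [3.0, 0.0]
output = (-1.0)·(3.0) + (-1.2)·(0.0) - 0.6 = -3.6

-3.6


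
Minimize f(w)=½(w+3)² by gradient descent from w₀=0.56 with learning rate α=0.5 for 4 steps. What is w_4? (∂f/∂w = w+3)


step 1: grad = 0.56+3 = 3.56; w = 0.56 - 0.5·(3.56) = -1.22
step 2: grad = -1.22+3 = 1.78; w = -1.22 - 0.5·(1.78) = -2.11
step 3: grad = -2.11+3 = 0.89; w = -2.11 - 0.5·(0.89) = -2.555
step 4: grad = -2.555+3 = 0.445; w = -2.555 - 0.5·(0.445) = -2.7775

-2.7775


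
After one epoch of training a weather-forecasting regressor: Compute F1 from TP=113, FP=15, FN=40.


Precision = 113/128 = 0.8828
Recall = 113/153 = 0.7386
F1 = 2·P·R/(P+R) = 2·TP/(2·TP+FP+FN) = 226/(226+15+40) = 226/281 = 0.8043

0.8043


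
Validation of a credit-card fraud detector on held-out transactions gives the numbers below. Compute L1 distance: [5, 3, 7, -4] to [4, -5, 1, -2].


d = |5-4| + |3+ 5| + |7-1| + |-4+ 2|
  = 1 + 8 + 6 + 2
  = 17

17


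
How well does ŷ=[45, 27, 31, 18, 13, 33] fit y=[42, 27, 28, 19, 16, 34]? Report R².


ȳ = 27.6667
SS_res = Σ(y-ŷ)² = 29
SS_tot = Σ(y-ȳ)² = 457.33
R² = 1 - SS_res/SS_tot = 1 - 0.0634 = 0.9366

0.9366


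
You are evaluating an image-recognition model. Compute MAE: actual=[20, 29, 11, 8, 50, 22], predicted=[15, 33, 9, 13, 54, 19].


Absolute errors: |20-15|=5, |29-33|=4, |11-9|=2, |8-13|=5, |50-54|=4, |22-19|=3
Sum = 23
MAE = 23/6 = 23/6

23/6


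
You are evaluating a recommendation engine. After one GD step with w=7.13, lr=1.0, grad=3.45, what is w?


w_new = w - α·∇
= 7.13 - 1.0·3.45
= 7.13 - 3.45
= 3.68

3.68


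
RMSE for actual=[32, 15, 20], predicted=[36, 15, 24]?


MSE = 32/3 = 10.6667
RMSE = √(32/3) = 3.266

3.266


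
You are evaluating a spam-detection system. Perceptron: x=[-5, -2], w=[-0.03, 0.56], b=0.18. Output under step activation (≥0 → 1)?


z = (-5)·(-0.03) + (-2)·(0.56) + 0.18
  = -0.79
step(z) = 0 (z<0)

0


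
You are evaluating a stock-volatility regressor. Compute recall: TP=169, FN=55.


Recall = TP/(TP+FN)
= 169/(169+55)
= 169/224 = 75.45%

75.45%


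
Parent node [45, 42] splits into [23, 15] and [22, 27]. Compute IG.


Parent = [45, 42], H_parent = 0.9991
H_left = 0.9678 (n=38), H_right = 0.9925 (n=49)
H_children = (38/87)·0.9678 + (49/87)·0.9925 = 0.9817
IG = 0.9991 - 0.9817 = 0.0174

0.0174


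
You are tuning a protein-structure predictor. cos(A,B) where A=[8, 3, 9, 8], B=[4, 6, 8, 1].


A·B = 8·4 + 3·6 + 9·8 + 8·1 = 130
‖A‖ = √218 = 14.7648, ‖B‖ = √117 = 10.8167
cos = 130/(√218·√117) = 130/√25506 = 0.814

0.814


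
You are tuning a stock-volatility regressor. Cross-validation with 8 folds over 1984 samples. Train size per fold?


Fold size = 1984/8 = 248
Training per fold = 1984 - 248 = 1736

1736


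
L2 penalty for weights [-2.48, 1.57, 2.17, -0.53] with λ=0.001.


‖w‖₂² = (-2.48)² + (1.57)² + (2.17)² + (-0.53)²
     = 6.1504 + 2.4649 + 4.7089 + 0.2809
     = 13.6051
λ·‖w‖₂² = 0.001·13.6051 = 0.013605

0.013605


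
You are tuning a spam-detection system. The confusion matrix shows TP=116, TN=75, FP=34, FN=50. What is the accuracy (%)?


Accuracy = (TP+TN)/(TP+TN+FP+FN)
= (116+75)/(275)
= 191/275 = 69.45%

69.45%


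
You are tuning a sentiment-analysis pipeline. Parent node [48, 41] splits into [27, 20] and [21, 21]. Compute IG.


Parent = [48, 41], H_parent = 0.9955
H_left = 0.9839 (n=47), H_right = 1 (n=42)
H_children = (47/89)·0.9839 + (42/89)·1 = 0.9915
IG = 0.9955 - 0.9915 = 0.004

0.004


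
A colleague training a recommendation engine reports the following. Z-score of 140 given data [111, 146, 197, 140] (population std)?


μ = 148.5, σ = 30.9718
z = (140 - 148.5)/30.9718 = -0.2744

-0.2744


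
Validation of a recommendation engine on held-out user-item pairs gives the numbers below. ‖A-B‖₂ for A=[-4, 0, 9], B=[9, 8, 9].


d = √((-4-9)² + (0-8)² + (9-9)²)
  = √(169 + 64 + 0)
  = √233 = 15.2643

15.2643


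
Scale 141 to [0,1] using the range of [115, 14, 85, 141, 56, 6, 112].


min=6, max=141
(141-6)/(141-6) = 135/135 = 1.0

1.0


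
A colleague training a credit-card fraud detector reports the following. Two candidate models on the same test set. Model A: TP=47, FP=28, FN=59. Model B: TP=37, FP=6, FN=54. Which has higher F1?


Model A: P=47/75=0.6267, R=47/106=0.4434, F1=2PR/(P+R)=2TP/(2TP+FP+FN)=94/181=0.5193
Model B: P=37/43=0.8605, R=37/91=0.4066, F1=2PR/(P+R)=2TP/(2TP+FP+FN)=74/134=0.5522
0.5193 < 0.5522 → Model B

Model B


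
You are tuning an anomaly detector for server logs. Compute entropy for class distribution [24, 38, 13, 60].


Probabilities: [24/135, 38/135, 13/135, 60/135] ≈ [0.1778, 0.2815, 0.0963, 0.4444]
H = -((24/135)·log₂(24/135) + (38/135)·log₂(38/135) + (13/135)·log₂(13/135) + (60/135)·log₂(60/135))
  = 1.8029 bits

1.8029 bits


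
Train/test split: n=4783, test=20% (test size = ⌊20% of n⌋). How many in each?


Test = ⌊4783·20/100⌋ = 956
Train = 4783 - 956 = 3827

Train: 3827, Test: 956


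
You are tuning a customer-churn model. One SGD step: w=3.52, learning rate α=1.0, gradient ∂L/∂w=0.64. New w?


w_new = w - α·∇
= 3.52 - 1.0·0.64
= 3.52 - 0.64
= 2.88

2.88


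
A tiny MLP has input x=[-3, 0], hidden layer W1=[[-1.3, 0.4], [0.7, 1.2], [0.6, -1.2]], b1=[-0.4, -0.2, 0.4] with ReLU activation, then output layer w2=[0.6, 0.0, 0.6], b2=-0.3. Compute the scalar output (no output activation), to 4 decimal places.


z1[0] = (-1.3)·(-3) + (0.4)·(0) - 0.4 = 3.5
z1[1] = (0.7)·(-3) + (1.2)·(0) - 0.2 = -2.3
z1[2] = (0.6)·(-3) + (-1.2)·(0) + 0.4 = -1.4
h = ReLU(z1) = [3.5, 0.0, 0.0]
output = (0.6)·(3.5) + (0.0)·(0.0) + (0.6)·(0.0) - 0.3 = 1.8

1.8


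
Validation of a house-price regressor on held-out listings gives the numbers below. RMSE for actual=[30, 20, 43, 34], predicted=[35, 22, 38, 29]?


MSE = 79/4 = 19.75
RMSE = √(79/4) = 4.4441

4.4441


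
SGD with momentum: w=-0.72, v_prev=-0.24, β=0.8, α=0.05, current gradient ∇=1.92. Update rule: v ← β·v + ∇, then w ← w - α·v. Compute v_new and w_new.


v_new = 0.8·-0.24 + 1.92 = -0.192 + 1.92 = 1.728
w_new = -0.72 - 0.05·1.728 = -0.72 - 0.0864 = -0.8064

v_new=1.728, w_new=-0.8064


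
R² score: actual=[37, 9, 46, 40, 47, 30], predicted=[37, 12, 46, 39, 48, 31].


ȳ = 34.8333
SS_res = Σ(y-ŷ)² = 12
SS_tot = Σ(y-ȳ)² = 994.83
R² = 1 - SS_res/SS_tot = 1 - 0.0121 = 0.9879

0.9879


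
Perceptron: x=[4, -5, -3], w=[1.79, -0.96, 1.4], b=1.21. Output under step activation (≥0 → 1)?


z = (4)·(1.79) + (-5)·(-0.96) + (-3)·(1.4) + 1.21
  = 8.97
step(z) = 1 (z≥0)

1


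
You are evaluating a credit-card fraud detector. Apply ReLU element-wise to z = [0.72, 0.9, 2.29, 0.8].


ReLU(0.72) = max(0, 0.72) = 0.72
ReLU(0.9) = max(0, 0.9) = 0.9
ReLU(2.29) = max(0, 2.29) = 2.29
ReLU(0.8) = max(0, 0.8) = 0.8
result = [0.72, 0.9, 2.29, 0.8]

[0.72, 0.9, 2.29, 0.8]


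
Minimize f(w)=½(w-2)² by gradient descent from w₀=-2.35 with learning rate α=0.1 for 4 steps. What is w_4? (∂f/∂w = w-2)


step 1: grad = -2.35-2 = -4.35; w = -2.35 - 0.1·(-4.35) = -1.915
step 2: grad = -1.915-2 = -3.915; w = -1.915 - 0.1·(-3.915) = -1.5235
step 3: grad = -1.5235-2 = -3.5235; w = -1.5235 - 0.1·(-3.5235) = -1.17115
step 4: grad = -1.17115-2 = -3.17115; w = -1.17115 - 0.1·(-3.17115) = -0.854035

-0.854035


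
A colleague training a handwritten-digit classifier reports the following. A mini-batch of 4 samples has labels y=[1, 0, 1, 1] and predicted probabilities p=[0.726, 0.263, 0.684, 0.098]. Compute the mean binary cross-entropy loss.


L[0] = -ln(0.726) = 0.3202
L[1] = -ln(1-0.263) = -ln(0.737) = 0.3052
L[2] = -ln(0.684) = 0.3798
L[3] = -ln(0.098) = 2.3228
mean = (0.3202 + 0.3052 + 0.3798 + 2.3228)/4 = 0.832

0.832


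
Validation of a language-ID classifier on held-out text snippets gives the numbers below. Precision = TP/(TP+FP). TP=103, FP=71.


Precision = TP/(TP+FP)
= 103/(103+71)
= 103/174 = 59.2%

59.2%


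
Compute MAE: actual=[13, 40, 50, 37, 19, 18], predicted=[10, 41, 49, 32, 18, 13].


Absolute errors: |13-10|=3, |40-41|=1, |50-49|=1, |37-32|=5, |19-18|=1, |18-13|=5
Sum = 16
MAE = 16/6 = 8/3

8/3


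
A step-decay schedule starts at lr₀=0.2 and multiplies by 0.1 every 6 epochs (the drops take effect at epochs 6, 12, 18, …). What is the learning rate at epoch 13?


n_drops = ⌊13/6⌋ = 2
lr = 0.2·0.1^2 = 0.2·0.01 = 0.002

0.002


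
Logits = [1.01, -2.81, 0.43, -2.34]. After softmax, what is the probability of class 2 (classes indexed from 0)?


Exponentials: e^1.01=2.7456, e^-2.81=0.0602, e^0.43=1.5373, e^-2.34=0.0963
Sum = 4.4394
Softmax = [0.6185, 0.0136, 0.3463, 0.0217]
p[2] = 1.5373/4.4394 = 0.3463

0.3463


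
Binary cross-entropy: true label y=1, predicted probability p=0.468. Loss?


BCE = -[y·ln(p) + (1-y)·ln(1-p)]
= -1·ln(0.468) - 0
= -ln(0.468) = 0.7593

0.7593


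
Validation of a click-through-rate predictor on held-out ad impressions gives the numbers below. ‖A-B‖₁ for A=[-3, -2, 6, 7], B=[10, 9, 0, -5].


d = |-3-10| + |-2-9| + |6-0| + |7+ 5|
  = 13 + 11 + 6 + 12
  = 42

42


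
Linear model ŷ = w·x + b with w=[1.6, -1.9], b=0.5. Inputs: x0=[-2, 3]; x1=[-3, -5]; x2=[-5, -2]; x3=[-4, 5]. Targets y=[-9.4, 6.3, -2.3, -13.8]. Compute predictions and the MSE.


ŷ0 = (1.6)·(-2) + (-1.9)·(3) + 0.5 = -8.4
ŷ1 = (1.6)·(-3) + (-1.9)·(-5) + 0.5 = 5.2
ŷ2 = (1.6)·(-5) + (-1.9)·(-2) + 0.5 = -3.7
ŷ3 = (1.6)·(-4) + (-1.9)·(5) + 0.5 = -15.4
errors² = [1.0, 1.21, 1.96, 2.56]
MSE = 6.7300/4 = 1.6825

1.6825


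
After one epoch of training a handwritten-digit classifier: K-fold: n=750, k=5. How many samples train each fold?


Fold size = 750/5 = 150
Training per fold = 750 - 150 = 600

600


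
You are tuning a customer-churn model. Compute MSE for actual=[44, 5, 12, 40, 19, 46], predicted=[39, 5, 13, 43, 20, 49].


Squared errors: (44-39)²=25, (5-5)²=0, (12-13)²=1, (40-43)²=9, (19-20)²=1, (46-49)²=9
Sum = 45
MSE = 45/6 = 15/2

15/2


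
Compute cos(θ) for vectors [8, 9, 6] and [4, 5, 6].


A·B = 8·4 + 9·5 + 6·6 = 113
‖A‖ = √181 = 13.4536, ‖B‖ = √77 = 8.775
cos = 113/(√181·√77) = 113/√13937 = 0.9572

0.9572


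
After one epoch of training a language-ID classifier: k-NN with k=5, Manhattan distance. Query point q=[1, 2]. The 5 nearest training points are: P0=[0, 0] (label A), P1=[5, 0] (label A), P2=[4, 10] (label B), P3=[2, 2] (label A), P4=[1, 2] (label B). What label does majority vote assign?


d(q,P0) = 3  (label A)
d(q,P1) = 6  (label A)
d(q,P2) = 11  (label B)
d(q,P3) = 1  (label A)
d(q,P4) = 0  (label B)
Votes: A=3, B=2
Majority → A

A


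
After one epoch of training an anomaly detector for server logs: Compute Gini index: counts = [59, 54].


Probabilities: [59/113, 54/113] ≈ [0.5221, 0.4779]
Σpᵢ² = (3481 + 2916)/113² = 6397/12769
Gini = 1 - Σpᵢ² = 1 - 6397/12769 = 0.499

0.499


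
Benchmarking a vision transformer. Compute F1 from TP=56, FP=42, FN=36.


Precision = 56/98 = 0.5714
Recall = 56/92 = 0.6087
F1 = 2·P·R/(P+R) = 2·TP/(2·TP+FP+FN) = 112/(112+42+36) = 112/190 = 0.5895

0.5895


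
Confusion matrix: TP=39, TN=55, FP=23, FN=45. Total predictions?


Total = TP + TN + FP + FN
= 39 + 55 + 23 + 45
= 162
(Predicted positive: 62, predicted negative: 100)

162


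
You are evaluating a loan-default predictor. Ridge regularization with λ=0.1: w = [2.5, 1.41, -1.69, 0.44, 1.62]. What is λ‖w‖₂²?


‖w‖₂² = (2.5)² + (1.41)² + (-1.69)² + (0.44)² + (1.62)²
     = 6.25 + 1.9881 + 2.8561 + 0.1936 + 2.6244
     = 13.9122
λ·‖w‖₂² = 0.1·13.9122 = 1.39122

1.39122


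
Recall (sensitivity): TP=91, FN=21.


Recall = TP/(TP+FN)
= 91/(91+21)
= 91/112 = 81.25%

81.25%


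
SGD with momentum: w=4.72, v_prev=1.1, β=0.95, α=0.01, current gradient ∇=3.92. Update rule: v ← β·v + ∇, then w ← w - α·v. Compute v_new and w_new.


v_new = 0.95·1.1 + 3.92 = 1.045 + 3.92 = 4.965
w_new = 4.72 - 0.01·4.965 = 4.72 - 0.04965 = 4.67035

v_new=4.965, w_new=4.67035


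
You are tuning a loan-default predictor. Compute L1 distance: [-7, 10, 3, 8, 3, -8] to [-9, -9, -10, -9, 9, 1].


d = |-7+ 9| + |10+ 9| + |3+ 10| + |8+ 9| + |3-9| + |-8-1|
  = 2 + 19 + 13 + 17 + 6 + 9
  = 66

66


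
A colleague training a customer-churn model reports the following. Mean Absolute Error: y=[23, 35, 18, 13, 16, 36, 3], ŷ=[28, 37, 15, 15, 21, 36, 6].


Absolute errors: |23-28|=5, |35-37|=2, |18-15|=3, |13-15|=2, |16-21|=5, |36-36|=0, |3-6|=3
Sum = 20
MAE = 20/7 = 20/7

20/7


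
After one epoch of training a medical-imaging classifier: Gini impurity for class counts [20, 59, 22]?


Probabilities: [20/101, 59/101, 22/101] ≈ [0.198, 0.5842, 0.2178]
Σpᵢ² = (400 + 3481 + 484)/101² = 4365/10201
Gini = 1 - Σpᵢ² = 1 - 4365/10201 = 0.5721

0.5721


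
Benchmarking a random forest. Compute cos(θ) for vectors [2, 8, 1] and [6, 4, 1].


A·B = 2·6 + 8·4 + 1·1 = 45
‖A‖ = √69 = 8.3066, ‖B‖ = √53 = 7.2801
cos = 45/(√69·√53) = 45/√3657 = 0.7441

0.7441


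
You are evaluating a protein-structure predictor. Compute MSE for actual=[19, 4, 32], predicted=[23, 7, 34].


Squared errors: (19-23)²=16, (4-7)²=9, (32-34)²=4
Sum = 29
MSE = 29/3 = 29/3

29/3


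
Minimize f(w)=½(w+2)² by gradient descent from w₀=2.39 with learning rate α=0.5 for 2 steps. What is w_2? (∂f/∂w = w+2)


step 1: grad = 2.39+2 = 4.39; w = 2.39 - 0.5·(4.39) = 0.195
step 2: grad = 0.195+2 = 2.195; w = 0.195 - 0.5·(2.195) = -0.9025

-0.9025


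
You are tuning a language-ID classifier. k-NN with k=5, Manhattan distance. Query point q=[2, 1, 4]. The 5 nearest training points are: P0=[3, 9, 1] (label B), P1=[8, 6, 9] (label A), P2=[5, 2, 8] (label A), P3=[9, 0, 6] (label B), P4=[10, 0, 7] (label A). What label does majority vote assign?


d(q,P0) = 12  (label B)
d(q,P1) = 16  (label A)
d(q,P2) = 8  (label A)
d(q,P3) = 10  (label B)
d(q,P4) = 12  (label A)
Votes: A=3, B=2
Majority → A

A


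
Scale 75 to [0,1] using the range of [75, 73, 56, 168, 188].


min=56, max=188
(75-56)/(188-56) = 19/132 = 0.1439

0.1439


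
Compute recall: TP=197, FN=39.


Recall = TP/(TP+FN)
= 197/(197+39)
= 197/236 = 83.47%

83.47%


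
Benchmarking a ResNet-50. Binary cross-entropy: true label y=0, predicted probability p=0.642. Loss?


BCE = -[y·ln(p) + (1-y)·ln(1-p)]
= -0 - 1·ln(1-0.642)
= -ln(0.358) = 1.0272

1.0272


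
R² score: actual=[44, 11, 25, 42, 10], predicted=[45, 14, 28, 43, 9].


ȳ = 26.4
SS_res = Σ(y-ŷ)² = 21
SS_tot = Σ(y-ȳ)² = 1061.2
R² = 1 - SS_res/SS_tot = 1 - 0.0198 = 0.9802

0.9802


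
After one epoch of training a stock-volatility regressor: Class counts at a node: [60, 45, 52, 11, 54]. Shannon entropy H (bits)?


Probabilities: [60/222, 45/222, 52/222, 11/222, 54/222] ≈ [0.2703, 0.2027, 0.2342, 0.0495, 0.2432]
H = -((60/222)·log₂(60/222) + (45/222)·log₂(45/222) + (52/222)·log₂(52/222) + (11/222)·log₂(11/222) + (54/222)·log₂(54/222))
  = 2.1783 bits

2.1783 bits


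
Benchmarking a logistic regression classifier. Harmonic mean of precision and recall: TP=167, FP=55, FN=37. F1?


Precision = 167/222 = 0.7523
Recall = 167/204 = 0.8186
F1 = 2·P·R/(P+R) = 2·TP/(2·TP+FP+FN) = 334/(334+55+37) = 334/426 = 0.784

0.784


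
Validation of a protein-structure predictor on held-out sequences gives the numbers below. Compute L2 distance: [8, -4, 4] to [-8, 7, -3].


d = √((8+ 8)² + (-4-7)² + (4+ 3)²)
  = √(256 + 121 + 49)
  = √426 = 20.6398

20.6398


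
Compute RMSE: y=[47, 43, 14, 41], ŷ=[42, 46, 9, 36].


MSE = 84/4 = 21
RMSE = √(84/4) = 4.5826

4.5826


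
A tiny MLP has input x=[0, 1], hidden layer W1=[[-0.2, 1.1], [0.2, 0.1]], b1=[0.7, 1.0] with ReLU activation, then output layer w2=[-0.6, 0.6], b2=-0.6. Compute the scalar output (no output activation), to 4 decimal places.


z1[0] = (-0.2)·(0) + (1.1)·(1) + 0.7 = 1.8
z1[1] = (0.2)·(0) + (0.1)·(1) + 1.0 = 1.1
h = ReLU(z1) = [1.8, 1.1]
output = (-0.6)·(1.8) + (0.6)·(1.1) - 0.6 = -1.02

-1.02


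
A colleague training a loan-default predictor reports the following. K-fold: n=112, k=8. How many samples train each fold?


Fold size = 112/8 = 14
Training per fold = 112 - 14 = 98

98


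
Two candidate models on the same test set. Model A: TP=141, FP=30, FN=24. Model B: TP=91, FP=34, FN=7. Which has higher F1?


Model A: P=141/171=0.8246, R=141/165=0.8545, F1=2PR/(P+R)=2TP/(2TP+FP+FN)=282/336=0.8393
Model B: P=91/125=0.728, R=91/98=0.9286, F1=2PR/(P+R)=2TP/(2TP+FP+FN)=182/223=0.8161
0.8393 > 0.8161 → Model A

Model A


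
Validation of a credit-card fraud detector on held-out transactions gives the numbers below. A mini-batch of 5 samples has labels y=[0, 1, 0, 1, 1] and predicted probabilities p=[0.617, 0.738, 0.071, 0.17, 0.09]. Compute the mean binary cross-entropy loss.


L[0] = -ln(1-0.617) = -ln(0.383) = 0.9597
L[1] = -ln(0.738) = 0.3038
L[2] = -ln(1-0.071) = -ln(0.929) = 0.0736
L[3] = -ln(0.17) = 1.772
L[4] = -ln(0.09) = 2.4079
mean = (0.9597 + 0.3038 + 0.0736 + 1.772 + 2.4079)/5 = 1.1034

1.1034


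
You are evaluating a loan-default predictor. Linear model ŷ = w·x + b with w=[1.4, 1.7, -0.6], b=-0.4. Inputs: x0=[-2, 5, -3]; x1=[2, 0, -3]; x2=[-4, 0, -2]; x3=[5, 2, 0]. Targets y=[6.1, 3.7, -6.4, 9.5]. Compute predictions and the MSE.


ŷ0 = (1.4)·(-2) + (1.7)·(5) + (-0.6)·(-3) - 0.4 = 7.1
ŷ1 = (1.4)·(2) + (1.7)·(0) + (-0.6)·(-3) - 0.4 = 4.2
ŷ2 = (1.4)·(-4) + (1.7)·(0) + (-0.6)·(-2) - 0.4 = -4.8
ŷ3 = (1.4)·(5) + (1.7)·(2) + (-0.6)·(0) - 0.4 = 10.0
errors² = [1.0, 0.25, 2.56, 0.25]
MSE = 4.0600/4 = 1.015

1.015


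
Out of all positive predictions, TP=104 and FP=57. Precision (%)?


Precision = TP/(TP+FP)
= 104/(104+57)
= 104/161 = 64.6%

64.6%


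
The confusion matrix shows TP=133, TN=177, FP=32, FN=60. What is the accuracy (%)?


Accuracy = (TP+TN)/(TP+TN+FP+FN)
= (133+177)/(402)
= 310/402 = 77.11%

77.11%


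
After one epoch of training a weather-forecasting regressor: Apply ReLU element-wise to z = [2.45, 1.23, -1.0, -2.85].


ReLU(2.45) = max(0, 2.45) = 2.45
ReLU(1.23) = max(0, 1.23) = 1.23
ReLU(-1.0) = max(0, -1.0) = 0.0
ReLU(-2.85) = max(0, -2.85) = 0.0
result = [2.45, 1.23, 0.0, 0.0]

[2.45, 1.23, 0.0, 0.0]


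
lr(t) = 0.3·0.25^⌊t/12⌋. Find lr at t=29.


n_drops = ⌊29/12⌋ = 2
lr = 0.3·0.25^2 = 0.3·0.0625 = 0.01875

0.01875


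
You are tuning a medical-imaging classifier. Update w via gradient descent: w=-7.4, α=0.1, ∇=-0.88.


w_new = w - α·∇
= -7.4 - 0.1·-0.88
= -7.4 + 0.088
= -7.312

-7.312


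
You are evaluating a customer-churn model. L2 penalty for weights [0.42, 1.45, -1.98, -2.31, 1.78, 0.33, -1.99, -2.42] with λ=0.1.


‖w‖₂² = (0.42)² + (1.45)² + (-1.98)² + (-2.31)² + (1.78)² + (0.33)² + (-1.99)² + (-2.42)²
     = 0.1764 + 2.1025 + 3.9204 + 5.3361 + 3.1684 + 0.1089 + 3.9601 + 5.8564
     = 24.6292
λ·‖w‖₂² = 0.1·24.6292 = 2.46292

2.46292


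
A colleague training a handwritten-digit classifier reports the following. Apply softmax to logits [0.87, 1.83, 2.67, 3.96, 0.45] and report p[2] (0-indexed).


Exponentials: e^0.87=2.3869, e^1.83=6.2339, e^2.67=14.44, e^3.96=52.4573, e^0.45=1.5683
Sum = 77.0864
Softmax = [0.031, 0.0809, 0.1873, 0.6805, 0.0203]
p[2] = 14.44/77.0864 = 0.1873

0.1873


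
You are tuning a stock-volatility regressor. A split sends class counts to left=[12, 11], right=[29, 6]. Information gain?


Parent = [41, 17], H_parent = 0.8727
H_left = 0.9986 (n=23), H_right = 0.661 (n=35)
H_children = (23/58)·0.9986 + (35/58)·0.661 = 0.7949
IG = 0.8727 - 0.7949 = 0.0778

0.0778


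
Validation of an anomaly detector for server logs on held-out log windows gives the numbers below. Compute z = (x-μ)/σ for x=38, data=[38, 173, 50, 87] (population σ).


μ = 87, σ = 52.8346
z = (38 - 87)/52.8346 = -0.9274

-0.9274


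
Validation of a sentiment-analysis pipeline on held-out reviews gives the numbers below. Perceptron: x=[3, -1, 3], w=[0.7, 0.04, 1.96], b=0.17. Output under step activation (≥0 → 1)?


z = (3)·(0.7) + (-1)·(0.04) + (3)·(1.96) + 0.17
  = 8.11
step(z) = 1 (z≥0)

1


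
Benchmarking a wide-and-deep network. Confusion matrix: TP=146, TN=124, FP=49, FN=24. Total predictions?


Total = TP + TN + FP + FN
= 146 + 124 + 49 + 24
= 343
(Predicted positive: 195, predicted negative: 148)

343


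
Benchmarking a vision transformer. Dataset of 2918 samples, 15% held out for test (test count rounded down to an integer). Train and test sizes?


Test = ⌊2918·15/100⌋ = 437
Train = 2918 - 437 = 2481

Train: 2481, Test: 437


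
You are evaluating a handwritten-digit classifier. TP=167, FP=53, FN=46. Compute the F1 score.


Precision = 167/220 = 0.7591
Recall = 167/213 = 0.784
F1 = 2·P·R/(P+R) = 2·TP/(2·TP+FP+FN) = 334/(334+53+46) = 334/433 = 0.7714

0.7714


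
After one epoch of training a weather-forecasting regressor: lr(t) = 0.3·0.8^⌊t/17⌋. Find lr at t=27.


n_drops = ⌊27/17⌋ = 1
lr = 0.3·0.8^1 = 0.3·0.8 = 0.24

0.24


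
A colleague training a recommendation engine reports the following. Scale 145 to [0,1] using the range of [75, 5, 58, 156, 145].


min=5, max=156
(145-5)/(156-5) = 140/151 = 0.9272

0.9272


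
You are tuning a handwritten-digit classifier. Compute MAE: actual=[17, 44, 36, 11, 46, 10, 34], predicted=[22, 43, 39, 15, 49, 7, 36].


Absolute errors: |17-22|=5, |44-43|=1, |36-39|=3, |11-15|=4, |46-49|=3, |10-7|=3, |34-36|=2
Sum = 21
MAE = 21/7 = 3

3


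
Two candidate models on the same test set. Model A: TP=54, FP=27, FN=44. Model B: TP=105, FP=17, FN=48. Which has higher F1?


Model A: P=54/81=0.6667, R=54/98=0.551, F1=2PR/(P+R)=2TP/(2TP+FP+FN)=108/179=0.6034
Model B: P=105/122=0.8607, R=105/153=0.6863, F1=2PR/(P+R)=2TP/(2TP+FP+FN)=210/275=0.7636
0.6034 < 0.7636 → Model B

Model B


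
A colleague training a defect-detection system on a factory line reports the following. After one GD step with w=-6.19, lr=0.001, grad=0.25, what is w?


w_new = w - α·∇
= -6.19 - 0.001·0.25
= -6.19 - 0.00025
= -6.19025

-6.19025


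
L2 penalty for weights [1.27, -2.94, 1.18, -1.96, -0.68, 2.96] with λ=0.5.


‖w‖₂² = (1.27)² + (-2.94)² + (1.18)² + (-1.96)² + (-0.68)² + (2.96)²
     = 1.6129 + 8.6436 + 1.3924 + 3.8416 + 0.4624 + 8.7616
     = 24.7145
λ·‖w‖₂² = 0.5·24.7145 = 12.35725

12.35725


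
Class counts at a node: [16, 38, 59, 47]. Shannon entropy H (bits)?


Probabilities: [16/160, 38/160, 59/160, 47/160] ≈ [0.1, 0.2375, 0.3688, 0.2938]
H = -((16/160)·log₂(16/160) + (38/160)·log₂(38/160) + (59/160)·log₂(59/160) + (47/160)·log₂(47/160))
  = 1.8747 bits

1.8747 bits


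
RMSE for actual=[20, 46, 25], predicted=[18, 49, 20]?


MSE = 38/3 = 12.6667
RMSE = √(38/3) = 3.559

3.559


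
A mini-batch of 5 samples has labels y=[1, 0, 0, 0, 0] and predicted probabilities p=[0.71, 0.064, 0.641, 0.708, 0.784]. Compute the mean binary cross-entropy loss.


L[0] = -ln(0.71) = 0.3425
L[1] = -ln(1-0.064) = -ln(0.936) = 0.0661
L[2] = -ln(1-0.641) = -ln(0.359) = 1.0244
L[3] = -ln(1-0.708) = -ln(0.292) = 1.231
L[4] = -ln(1-0.784) = -ln(0.216) = 1.5325
mean = (0.3425 + 0.0661 + 1.0244 + 1.231 + 1.5325)/5 = 0.8393

0.8393


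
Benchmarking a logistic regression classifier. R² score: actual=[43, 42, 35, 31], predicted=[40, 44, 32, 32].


ȳ = 37.75
SS_res = Σ(y-ŷ)² = 23
SS_tot = Σ(y-ȳ)² = 98.75
R² = 1 - SS_res/SS_tot = 1 - 0.2329 = 0.7671

0.7671


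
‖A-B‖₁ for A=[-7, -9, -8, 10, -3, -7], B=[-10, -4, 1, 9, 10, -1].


d = |-7+ 10| + |-9+ 4| + |-8-1| + |10-9| + |-3-10| + |-7+ 1|
  = 3 + 5 + 9 + 1 + 13 + 6
  = 37

37


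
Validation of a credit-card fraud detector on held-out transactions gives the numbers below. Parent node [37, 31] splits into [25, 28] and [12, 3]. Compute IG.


Parent = [37, 31], H_parent = 0.9944
H_left = 0.9977 (n=53), H_right = 0.7219 (n=15)
H_children = (53/68)·0.9977 + (15/68)·0.7219 = 0.9369
IG = 0.9944 - 0.9369 = 0.0575

0.0575


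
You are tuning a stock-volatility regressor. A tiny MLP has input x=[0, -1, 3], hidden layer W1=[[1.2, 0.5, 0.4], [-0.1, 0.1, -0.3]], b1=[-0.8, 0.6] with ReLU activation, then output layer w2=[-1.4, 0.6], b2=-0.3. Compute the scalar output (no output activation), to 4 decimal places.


z1[0] = (1.2)·(0) + (0.5)·(-1) + (0.4)·(3) - 0.8 = -0.1
z1[1] = (-0.1)·(0) + (0.1)·(-1) + (-0.3)·(3) + 0.6 = -0.4
h = ReLU(z1) = [0.0, 0.0]
output = (-1.4)·(0.0) + (0.6)·(0.0) - 0.3 = -0.3

-0.3


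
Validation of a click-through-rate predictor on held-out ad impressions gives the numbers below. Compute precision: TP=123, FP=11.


Precision = TP/(TP+FP)
= 123/(123+11)
= 123/134 = 91.79%

91.79%


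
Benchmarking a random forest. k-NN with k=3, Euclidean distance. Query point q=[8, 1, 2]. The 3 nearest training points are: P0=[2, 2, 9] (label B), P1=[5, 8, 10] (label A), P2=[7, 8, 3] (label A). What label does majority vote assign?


d(q,P0) = 9.2736  (label B)
d(q,P1) = 11.0454  (label A)
d(q,P2) = 7.1414  (label A)
Votes: A=2, B=1
Majority → A

A


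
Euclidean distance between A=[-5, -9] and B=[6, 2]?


d = √((-5-6)² + (-9-2)²)
  = √(121 + 121)
  = √242 = 15.5563

15.5563


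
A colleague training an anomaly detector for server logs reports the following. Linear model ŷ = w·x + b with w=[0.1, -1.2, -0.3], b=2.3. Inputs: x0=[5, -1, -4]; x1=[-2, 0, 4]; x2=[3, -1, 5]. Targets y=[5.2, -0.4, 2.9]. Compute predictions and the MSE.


ŷ0 = (0.1)·(5) + (-1.2)·(-1) + (-0.3)·(-4) + 2.3 = 5.2
ŷ1 = (0.1)·(-2) + (-1.2)·(0) + (-0.3)·(4) + 2.3 = 0.9
ŷ2 = (0.1)·(3) + (-1.2)·(-1) + (-0.3)·(5) + 2.3 = 2.3
errors² = [0.0, 1.69, 0.36]
MSE = 2.0500/3 = 0.6833

0.6833


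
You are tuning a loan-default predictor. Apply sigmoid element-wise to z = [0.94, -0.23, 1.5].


σ(0.94) = 1/(1+e^-0.94) = 0.7191
σ(-0.23) = 1/(1+e^0.23) = 0.4428
σ(1.5) = 1/(1+e^-1.5) = 0.8176
result = [0.7191, 0.4428, 0.8176]

[0.7191, 0.4428, 0.8176]


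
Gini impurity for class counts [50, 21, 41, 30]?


Probabilities: [50/142, 21/142, 41/142, 30/142] ≈ [0.3521, 0.1479, 0.2887, 0.2113]
Σpᵢ² = (2500 + 441 + 1681 + 900)/142² = 5522/20164
Gini = 1 - Σpᵢ² = 1 - 5522/20164 = 0.7261

0.7261


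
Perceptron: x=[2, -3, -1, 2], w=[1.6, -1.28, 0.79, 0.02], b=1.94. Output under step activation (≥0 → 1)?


z = (2)·(1.6) + (-3)·(-1.28) + (-1)·(0.79) + (2)·(0.02) + 1.94
  = 8.23
step(z) = 1 (z≥0)

1


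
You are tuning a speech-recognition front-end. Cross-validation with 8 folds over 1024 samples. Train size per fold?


Fold size = 1024/8 = 128
Training per fold = 1024 - 128 = 896

896


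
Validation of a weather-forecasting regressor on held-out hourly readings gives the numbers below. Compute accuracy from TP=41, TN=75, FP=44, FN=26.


Accuracy = (TP+TN)/(TP+TN+FP+FN)
= (41+75)/(186)
= 116/186 = 62.37%

62.37%


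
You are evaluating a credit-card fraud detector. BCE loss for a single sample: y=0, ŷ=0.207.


BCE = -[y·ln(p) + (1-y)·ln(1-p)]
= -0 - 1·ln(1-0.207)
= -ln(0.793) = 0.2319

0.2319


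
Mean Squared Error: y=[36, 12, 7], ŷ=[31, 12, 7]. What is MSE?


Squared errors: (36-31)²=25, (12-12)²=0, (7-7)²=0
Sum = 25
MSE = 25/3 = 25/3

25/3


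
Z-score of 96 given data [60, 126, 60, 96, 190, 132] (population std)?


μ = 110.6667, σ = 45.3382
z = (96 - 110.6667)/45.3382 = -0.3235

-0.3235


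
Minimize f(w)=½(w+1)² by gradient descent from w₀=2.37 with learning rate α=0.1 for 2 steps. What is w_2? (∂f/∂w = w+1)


step 1: grad = 2.37+1 = 3.37; w = 2.37 - 0.1·(3.37) = 2.033
step 2: grad = 2.033+1 = 3.033; w = 2.033 - 0.1·(3.033) = 1.7297

1.7297


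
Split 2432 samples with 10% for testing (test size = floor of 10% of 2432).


Test = ⌊2432·10/100⌋ = 243
Train = 2432 - 243 = 2189

Train: 2189, Test: 243


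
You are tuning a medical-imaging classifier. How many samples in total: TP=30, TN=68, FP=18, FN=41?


Total = TP + TN + FP + FN
= 30 + 68 + 18 + 41
= 157
(Predicted positive: 48, predicted negative: 109)

157


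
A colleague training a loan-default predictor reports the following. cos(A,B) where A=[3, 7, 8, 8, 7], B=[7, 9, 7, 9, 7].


A·B = 3·7 + 7·9 + 8·7 + 8·9 + 7·7 = 261
‖A‖ = √235 = 15.3297, ‖B‖ = √309 = 17.5784
cos = 261/(√235·√309) = 261/√72615 = 0.9686

0.9686


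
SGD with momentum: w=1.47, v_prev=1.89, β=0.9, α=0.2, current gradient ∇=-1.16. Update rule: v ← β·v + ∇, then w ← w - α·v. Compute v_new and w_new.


v_new = 0.9·1.89 - 1.16 = 1.701 - 1.16 = 0.541
w_new = 1.47 - 0.2·0.541 = 1.47 - 0.1082 = 1.3618

v_new=0.541, w_new=1.3618


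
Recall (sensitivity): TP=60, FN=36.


Recall = TP/(TP+FN)
= 60/(60+36)
= 60/96 = 62.5%

62.5%


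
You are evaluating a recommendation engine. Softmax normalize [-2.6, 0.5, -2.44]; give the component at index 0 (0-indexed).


Exponentials: e^-2.6=0.0743, e^0.5=1.6487, e^-2.44=0.0872
Sum = 1.8102
Softmax = [0.041, 0.9108, 0.0482]
p[0] = 0.0743/1.8102 = 0.041

0.041


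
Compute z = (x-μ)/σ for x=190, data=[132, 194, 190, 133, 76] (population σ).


μ = 145, σ = 43.589
z = (190 - 145)/43.589 = 1.0324

1.0324


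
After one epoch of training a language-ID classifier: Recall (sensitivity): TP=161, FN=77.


Recall = TP/(TP+FN)
= 161/(161+77)
= 161/238 = 67.65%

67.65%
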